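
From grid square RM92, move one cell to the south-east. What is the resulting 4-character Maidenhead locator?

Longitude square 9; +1 → 10, wraps to 0, carry into field.
Longitude field R = 17; +1 → 18, wraps to 0 = A, wrapping around the antimeridian.
Latitude square 2; −1 → 1.

AM01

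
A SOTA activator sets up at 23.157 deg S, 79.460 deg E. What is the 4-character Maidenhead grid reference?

MG96

Add 180° to longitude and 90° to latitude: 259.46, 66.84.
Field (20°×10°, letters A–R): lon ⌊259.46/20⌋ = 12 → M; lat ⌊66.84/10⌋ = 6 → G.
Square (2°×1°, digits 0–9): lon ⌊19.46/2⌋ = 9; lat ⌊6.84/1⌋ = 6.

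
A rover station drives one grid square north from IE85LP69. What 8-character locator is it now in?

IE85lq60

Latitude extended square 9; +1 → 10, wraps to 0, carry into subsquare.
Latitude subsquare p = 15; +1 → 16 = q.
The longitude characters are unchanged.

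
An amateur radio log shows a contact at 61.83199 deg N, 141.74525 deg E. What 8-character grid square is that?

QP01ut99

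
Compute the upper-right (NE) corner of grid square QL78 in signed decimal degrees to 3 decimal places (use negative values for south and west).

Field Q=16, L=11: +16·20° lon, +11·10° lat → SW at lon 140°, lat 20°.
Square 7, 8: +7·2° lon, +8·1° lat → SW at lon 154°, lat 28°.
Cell spans 2° lon × 1° lat. NE corner is SW corner plus one full cell.
latitude 29.000, longitude 156.000.

29.000, 156.000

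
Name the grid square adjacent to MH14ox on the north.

MH15oa

Latitude subsquare x = 23; +1 → 24, wraps to 0 = a, carry into square.
Latitude square 4; +1 → 5.
The longitude characters are unchanged.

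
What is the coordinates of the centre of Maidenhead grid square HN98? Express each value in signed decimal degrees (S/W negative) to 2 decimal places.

Field H=7, N=13: +7·20° lon, +13·10° lat → SW at lon -40°, lat 40°.
Square 9, 8: +9·2° lon, +8·1° lat → SW at lon -22°, lat 48°.
Cell spans 2° lon × 1° lat. Centre is SW corner plus half of each.
latitude 48.50, longitude -21.00.

48.50, -21.00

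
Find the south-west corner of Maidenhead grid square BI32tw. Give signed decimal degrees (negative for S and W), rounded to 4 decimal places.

-7.0833, -152.4167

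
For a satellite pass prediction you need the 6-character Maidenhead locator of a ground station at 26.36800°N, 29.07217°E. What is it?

Offset from 180°W / 90°S: lon 209.0722°, lat 116.3680°.
Field: 209.0722/20 → 10 → K, 116.3680/10 → 11 → L; chars KL.
Square: 9.0722/2 → 4, 6.3680/1 → 6; chars 46.
Subsquare: 1.0722/0.0833333 → 12 → m, 0.3680/0.0416667 → 8 → i; chars mi.

KL46mi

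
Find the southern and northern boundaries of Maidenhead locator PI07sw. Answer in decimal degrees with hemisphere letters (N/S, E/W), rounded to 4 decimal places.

2.0833° S, 2.0417° S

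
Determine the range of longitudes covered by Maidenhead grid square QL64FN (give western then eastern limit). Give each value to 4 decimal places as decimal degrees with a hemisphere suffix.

Field Q=16, L=11: +16·20° lon, +11·10° lat → SW at lon 140°, lat 20°.
Square 6, 4: +6·2° lon, +4·1° lat → SW at lon 152°, lat 24°.
Subsquare f=5, n=13: +5·0.0833333° lon, +13·0.0416667° lat → SW at lon 152.417°, lat 24.5417°.
Cell spans 0.0833333° lon × 0.0416667° lat.
west 152.4167° E, east 152.5000° E.

152.4167° E, 152.5000° E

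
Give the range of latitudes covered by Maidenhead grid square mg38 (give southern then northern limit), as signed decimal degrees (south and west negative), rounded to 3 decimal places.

Field M=12, G=6: +12·20° lon, +6·10° lat → SW at lon 60°, lat -30°.
Square 3, 8: +3·2° lon, +8·1° lat → SW at lon 66°, lat -22°.
Cell spans 2° lon × 1° lat.
south -22.000, north -21.000.

-22.000, -21.000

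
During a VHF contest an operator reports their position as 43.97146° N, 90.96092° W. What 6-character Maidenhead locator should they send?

Add 180° to longitude and 90° to latitude: 89.0391, 133.9715.
Field (20°×10°, letters A–R): 89.0391/20 → 4 → E, 133.9715/10 → 13 → N; chars EN.
Square (2°×1°, digits 0–9): 9.0391/2 → 4, 3.9715/1 → 3; chars 43.
Subsquare (5′×2.5′, letters a–x): 1.0391/0.0833333 → 12 → m, 0.9715/0.0416667 → 23 → x; chars mx.

EN43mx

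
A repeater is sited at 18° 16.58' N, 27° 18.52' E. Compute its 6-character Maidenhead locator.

KK38pg

Add 180° to longitude and 90° to latitude: 207.3087, 108.2763.
Field (20°×10°, letters A–R): 207.3087/20 → 10 → K, 108.2763/10 → 10 → K; chars KK.
Square (2°×1°, digits 0–9): 7.3087/2 → 3, 8.2763/1 → 8; chars 38.
Subsquare (5′×2.5′, letters a–x): 1.3087/0.0833333 → 15 → p, 0.2763/0.0416667 → 6 → g; chars pg.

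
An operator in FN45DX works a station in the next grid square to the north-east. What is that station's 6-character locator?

FN46ea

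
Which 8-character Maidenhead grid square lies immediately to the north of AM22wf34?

Latitude extended square 4; +1 → 5.
The longitude characters are unchanged.

AM22wf35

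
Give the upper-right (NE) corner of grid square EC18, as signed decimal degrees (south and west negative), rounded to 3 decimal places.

-61.000, -96.000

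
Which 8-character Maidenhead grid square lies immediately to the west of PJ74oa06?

Longitude extended square 0; −1 → -1, wraps to 9, carry into subsquare.
Longitude subsquare o = 14; −1 → 13 = n.
The latitude characters are unchanged.

PJ74na96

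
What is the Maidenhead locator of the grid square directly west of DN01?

Longitude square 0; −1 → -1, wraps to 9, carry into field.
Longitude field D = 3; −1 → 2 = C.
The latitude characters are unchanged.

CN91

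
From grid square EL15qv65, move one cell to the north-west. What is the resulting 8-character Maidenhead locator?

EL15qv56

Longitude extended square 6; −1 → 5.
Latitude extended square 5; +1 → 6.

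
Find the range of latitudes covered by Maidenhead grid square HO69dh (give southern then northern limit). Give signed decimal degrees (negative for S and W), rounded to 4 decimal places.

Field H=7, O=14: +7·20° lon, +14·10° lat → SW at lon -40°, lat 50°.
Square 6, 9: +6·2° lon, +9·1° lat → SW at lon -28°, lat 59°.
Subsquare d=3, h=7: +3·0.0833333° lon, +7·0.0416667° lat → SW at lon -27.75°, lat 59.2917°.
Cell spans 0.0833333° lon × 0.0416667° lat.
south 59.2917, north 59.3333.

59.2917, 59.3333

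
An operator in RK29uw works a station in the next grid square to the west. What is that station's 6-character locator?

Longitude subsquare u = 20; −1 → 19 = t.
The latitude characters are unchanged.

RK29tw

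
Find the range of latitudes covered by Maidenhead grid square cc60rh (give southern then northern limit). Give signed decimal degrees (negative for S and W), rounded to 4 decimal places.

Field C=2, C=2: +2·20° lon, +2·10° lat → SW at lon -140°, lat -70°.
Square 6, 0: +6·2° lon, +0·1° lat → SW at lon -128°, lat -70°.
Subsquare r=17, h=7: +17·0.0833333° lon, +7·0.0416667° lat → SW at lon -126.583°, lat -69.7083°.
Cell spans 0.0833333° lon × 0.0416667° lat.
south -69.7083, north -69.6667.

-69.7083, -69.6667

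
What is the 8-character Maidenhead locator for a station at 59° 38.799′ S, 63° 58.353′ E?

MD10xi64

Offset from 180°W / 90°S: lon 243.97255°, lat 30.35335°.
Field: 243.97255/20 → 12 → M, 30.35335/10 → 3 → D; chars MD.
Square: 3.97255/2 → 1, 0.35335/1 → 0; chars 10.
Subsquare: 1.97255/0.0833333 → 23 → x, 0.35335/0.0416667 → 8 → i; chars xi.
Extended square: 0.05588/0.00833333 → 6, 0.02002/0.00416667 → 4; chars 64.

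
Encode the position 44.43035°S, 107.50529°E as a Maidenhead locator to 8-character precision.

OE35sn06

Shift to the Maidenhead origin (180°W, 90°S): lon 287.50529, lat 45.56965.
Field: 287.50529/20 → 14 → O, 45.56965/10 → 4 → E; chars OE.
Square: 7.50529/2 → 3, 5.56965/1 → 5; chars 35.
Subsquare: 1.50529/0.0833333 → 18 → s, 0.56965/0.0416667 → 13 → n; chars sn.
Extended square: 0.00529/0.00833333 → 0, 0.02798/0.00416667 → 6; chars 06.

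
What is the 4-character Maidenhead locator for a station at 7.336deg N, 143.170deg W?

Offset from 180°W / 90°S: lon 36.83°, lat 97.34°.
Field (20°×10°, letters A–R): lon ⌊36.83/20⌋ = 1 → B; lat ⌊97.34/10⌋ = 9 → J.
Square (2°×1°, digits 0–9): lon ⌊16.83/2⌋ = 8; lat ⌊7.34/1⌋ = 7.

BJ87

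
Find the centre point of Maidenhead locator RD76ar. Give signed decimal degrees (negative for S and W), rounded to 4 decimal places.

-53.2708, 174.0417

Field R=17, D=3: +17·20° lon, +3·10° lat → SW at lon 160°, lat -60°.
Square 7, 6: +7·2° lon, +6·1° lat → SW at lon 174°, lat -54°.
Subsquare a=0, r=17: +0·0.0833333° lon, +17·0.0416667° lat → SW at lon 174°, lat -53.2917°.
Cell spans 0.0833333° lon × 0.0416667° lat. Centre is SW corner plus half of each.
latitude -53.2708, longitude 174.0417.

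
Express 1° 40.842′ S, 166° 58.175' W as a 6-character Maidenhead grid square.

Shift to the Maidenhead origin (180°W, 90°S): lon 13.0304, lat 88.3193.
Field (20°×10°, letters A–R): lon ⌊13.0304/20⌋ = 0 → A; lat ⌊88.3193/10⌋ = 8 → I.
Square (2°×1°, digits 0–9): lon ⌊13.0304/2⌋ = 6; lat ⌊8.3193/1⌋ = 8.
Subsquare (5′×2.5′, letters a–x): lon ⌊1.0304/0.0833333⌋ = 12 → m; lat ⌊0.3193/0.0416667⌋ = 7 → h.

AI68mh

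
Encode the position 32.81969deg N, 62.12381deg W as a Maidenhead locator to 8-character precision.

FM82wt56

Add 180° to longitude and 90° to latitude: 117.87619, 122.81969.
Field (20°×10°, letters A–R): 117.87619/20 → 5 → F, 122.81969/10 → 12 → M; chars FM.
Square (2°×1°, digits 0–9): 17.87619/2 → 8, 2.81969/1 → 2; chars 82.
Subsquare (5′×2.5′, letters a–x): 1.87619/0.0833333 → 22 → w, 0.81969/0.0416667 → 19 → t; chars wt.
Extended square (30″×15″, digits 0–9): 0.04286/0.00833333 → 5, 0.02802/0.00416667 → 6; chars 56.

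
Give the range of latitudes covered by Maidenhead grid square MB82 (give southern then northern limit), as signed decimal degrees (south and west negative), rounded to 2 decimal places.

-78.00, -77.00

Field M=12, B=1: +12·20° lon, +1·10° lat → SW at lon 60°, lat -80°.
Square 8, 2: +8·2° lon, +2·1° lat → SW at lon 76°, lat -78°.
Cell spans 2° lon × 1° lat.
south -78.00, north -77.00.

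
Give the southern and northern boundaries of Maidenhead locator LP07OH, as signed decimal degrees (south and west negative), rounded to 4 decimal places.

67.2917, 67.3333

Field L=11, P=15: +11·20° lon, +15·10° lat → SW at lon 40°, lat 60°.
Square 0, 7: +0·2° lon, +7·1° lat → SW at lon 40°, lat 67°.
Subsquare o=14, h=7: +14·0.0833333° lon, +7·0.0416667° lat → SW at lon 41.1667°, lat 67.2917°.
Cell spans 0.0833333° lon × 0.0416667° lat.
south 67.2917, north 67.3333.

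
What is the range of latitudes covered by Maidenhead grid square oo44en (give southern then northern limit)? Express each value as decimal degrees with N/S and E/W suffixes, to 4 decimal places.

54.5417° N, 54.5833° N

Field O=14, O=14: +14·20° lon, +14·10° lat → SW at lon 100°, lat 50°.
Square 4, 4: +4·2° lon, +4·1° lat → SW at lon 108°, lat 54°.
Subsquare e=4, n=13: +4·0.0833333° lon, +13·0.0416667° lat → SW at lon 108.333°, lat 54.5417°.
Cell spans 0.0833333° lon × 0.0416667° lat.
south 54.5417° N, north 54.5833° N.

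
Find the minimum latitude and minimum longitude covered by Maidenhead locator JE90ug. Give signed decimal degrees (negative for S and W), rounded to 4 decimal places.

Field J=9, E=4: +9·20° lon, +4·10° lat → SW at lon 0°, lat -50°.
Square 9, 0: +9·2° lon, +0·1° lat → SW at lon 18°, lat -50°.
Subsquare u=20, g=6: +20·0.0833333° lon, +6·0.0416667° lat → SW at lon 19.6667°, lat -49.75°.
latitude -49.7500, longitude 19.6667.

-49.7500, 19.6667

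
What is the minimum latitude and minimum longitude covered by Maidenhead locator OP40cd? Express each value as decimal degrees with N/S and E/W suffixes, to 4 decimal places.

60.1250° N, 108.1667° E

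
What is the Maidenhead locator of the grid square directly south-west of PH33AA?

PH22xx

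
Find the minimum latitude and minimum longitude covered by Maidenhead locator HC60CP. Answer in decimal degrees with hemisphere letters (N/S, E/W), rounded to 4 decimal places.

Field H=7, C=2: +7·20° lon, +2·10° lat → SW at lon -40°, lat -70°.
Square 6, 0: +6·2° lon, +0·1° lat → SW at lon -28°, lat -70°.
Subsquare c=2, p=15: +2·0.0833333° lon, +15·0.0416667° lat → SW at lon -27.8333°, lat -69.375°.
latitude 69.3750° S, longitude 27.8333° W.

69.3750° S, 27.8333° W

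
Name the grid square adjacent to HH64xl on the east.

HH74al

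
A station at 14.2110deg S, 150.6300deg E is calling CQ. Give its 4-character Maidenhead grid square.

QH55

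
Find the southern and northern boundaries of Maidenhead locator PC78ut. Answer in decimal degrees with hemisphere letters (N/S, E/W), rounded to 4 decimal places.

61.2083° S, 61.1667° S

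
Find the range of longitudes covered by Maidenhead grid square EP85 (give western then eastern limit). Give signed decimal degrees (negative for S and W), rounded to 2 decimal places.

Field E=4, P=15: +4·20° lon, +15·10° lat → SW at lon -100°, lat 60°.
Square 8, 5: +8·2° lon, +5·1° lat → SW at lon -84°, lat 65°.
Cell spans 2° lon × 1° lat.
west -84.00, east -82.00.

-84.00, -82.00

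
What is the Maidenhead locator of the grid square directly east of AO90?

BO00

Longitude square 9; +1 → 10, wraps to 0, carry into field.
Longitude field A = 0; +1 → 1 = B.
The latitude characters are unchanged.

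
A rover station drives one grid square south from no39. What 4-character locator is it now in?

NO38

Latitude square 9; −1 → 8.
The longitude characters are unchanged.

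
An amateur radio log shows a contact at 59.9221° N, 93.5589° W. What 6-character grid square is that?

EO39fw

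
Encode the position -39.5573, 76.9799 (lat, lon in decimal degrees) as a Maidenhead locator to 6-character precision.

MF80lk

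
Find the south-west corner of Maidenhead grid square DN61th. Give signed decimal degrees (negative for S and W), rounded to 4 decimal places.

Field D=3, N=13: +3·20° lon, +13·10° lat → SW at lon -120°, lat 40°.
Square 6, 1: +6·2° lon, +1·1° lat → SW at lon -108°, lat 41°.
Subsquare t=19, h=7: +19·0.0833333° lon, +7·0.0416667° lat → SW at lon -106.417°, lat 41.2917°.
latitude 41.2917, longitude -106.4167.

41.2917, -106.4167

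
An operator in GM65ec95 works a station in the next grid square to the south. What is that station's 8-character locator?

Latitude extended square 5; −1 → 4.
The longitude characters are unchanged.

GM65ec94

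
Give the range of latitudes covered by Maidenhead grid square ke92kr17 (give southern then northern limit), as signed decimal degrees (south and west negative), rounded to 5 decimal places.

-47.26250, -47.25833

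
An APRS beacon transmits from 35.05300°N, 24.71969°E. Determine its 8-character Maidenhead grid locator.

KM25ib62

Offset from 180°W / 90°S: lon 204.71969°, lat 125.05300°.
Field: lon ⌊204.71969/20⌋ = 10 → K; lat ⌊125.05300/10⌋ = 12 → M.
Square: lon ⌊4.71969/2⌋ = 2; lat ⌊5.05300/1⌋ = 5.
Subsquare: lon ⌊0.71969/0.0833333⌋ = 8 → i; lat ⌊0.05300/0.0416667⌋ = 1 → b.
Extended square: lon ⌊0.05302/0.00833333⌋ = 6; lat ⌊0.01133/0.00416667⌋ = 2.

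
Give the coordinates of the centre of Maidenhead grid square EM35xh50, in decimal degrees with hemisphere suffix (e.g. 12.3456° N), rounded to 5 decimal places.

35.29375° N, 92.03750° W

Field E=4, M=12: +4·20° lon, +12·10° lat → SW at lon -100°, lat 30°.
Square 3, 5: +3·2° lon, +5·1° lat → SW at lon -94°, lat 35°.
Subsquare x=23, h=7: +23·0.0833333° lon, +7·0.0416667° lat → SW at lon -92.0833°, lat 35.2917°.
Extended square 5, 0: +5·0.00833333° lon, +0·0.00416667° lat → SW at lon -92.0417°, lat 35.2917°.
Cell spans 0.00833333° lon × 0.00416667° lat. Centre is SW corner plus half of each.
latitude 35.29375° N, longitude 92.03750° W.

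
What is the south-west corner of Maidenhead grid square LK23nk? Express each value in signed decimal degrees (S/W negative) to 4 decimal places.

13.4167, 45.0833

Field L=11, K=10: +11·20° lon, +10·10° lat → SW at lon 40°, lat 10°.
Square 2, 3: +2·2° lon, +3·1° lat → SW at lon 44°, lat 13°.
Subsquare n=13, k=10: +13·0.0833333° lon, +10·0.0416667° lat → SW at lon 45.0833°, lat 13.4167°.
latitude 13.4167, longitude 45.0833.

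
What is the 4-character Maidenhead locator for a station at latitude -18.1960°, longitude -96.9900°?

EH11

Shift to the Maidenhead origin (180°W, 90°S): lon 83.01, lat 71.80.
Field: 83.01/20 → 4 → E, 71.80/10 → 7 → H; chars EH.
Square: 3.01/2 → 1, 1.80/1 → 1; chars 11.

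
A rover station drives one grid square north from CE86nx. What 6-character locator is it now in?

CE87na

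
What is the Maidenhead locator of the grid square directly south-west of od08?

Longitude square 0; −1 → -1, wraps to 9, carry into field.
Longitude field O = 14; −1 → 13 = N.
Latitude square 8; −1 → 7.

ND97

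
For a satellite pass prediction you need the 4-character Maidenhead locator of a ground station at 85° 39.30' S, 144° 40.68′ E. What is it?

QA24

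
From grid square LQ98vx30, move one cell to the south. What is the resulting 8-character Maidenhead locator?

Latitude extended square 0; −1 → -1, wraps to 9, carry into subsquare.
Latitude subsquare x = 23; −1 → 22 = w.
The longitude characters are unchanged.

LQ98vw39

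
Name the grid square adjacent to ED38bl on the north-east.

ED38cm

Longitude subsquare b = 1; +1 → 2 = c.
Latitude subsquare l = 11; +1 → 12 = m.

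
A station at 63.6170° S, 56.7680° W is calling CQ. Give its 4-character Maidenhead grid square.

GC16

Shift to the Maidenhead origin (180°W, 90°S): lon 123.23, lat 26.38.
Field: lon ⌊123.23/20⌋ = 6 → G; lat ⌊26.38/10⌋ = 2 → C.
Square: lon ⌊3.23/2⌋ = 1; lat ⌊6.38/1⌋ = 6.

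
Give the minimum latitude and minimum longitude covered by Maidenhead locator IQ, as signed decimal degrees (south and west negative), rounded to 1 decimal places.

Field I=8, Q=16: +8·20° lon, +16·10° lat → SW at lon -20°, lat 70°.
latitude 70.0, longitude -20.0.

70.0, -20.0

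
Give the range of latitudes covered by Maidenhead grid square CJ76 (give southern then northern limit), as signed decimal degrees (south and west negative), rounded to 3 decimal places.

Field C=2, J=9: +2·20° lon, +9·10° lat → SW at lon -140°, lat 0°.
Square 7, 6: +7·2° lon, +6·1° lat → SW at lon -126°, lat 6°.
Cell spans 2° lon × 1° lat.
south 6.000, north 7.000.

6.000, 7.000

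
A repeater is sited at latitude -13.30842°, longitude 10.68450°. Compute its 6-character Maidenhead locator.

Add 180° to longitude and 90° to latitude: 190.6845, 76.6916.
Field: 190.6845/20 → 9 → J, 76.6916/10 → 7 → H; chars JH.
Square: 10.6845/2 → 5, 6.6916/1 → 6; chars 56.
Subsquare: 0.6845/0.0833333 → 8 → i, 0.6916/0.0416667 → 16 → q; chars iq.

JH56iq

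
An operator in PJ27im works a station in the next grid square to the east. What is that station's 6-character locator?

PJ27jm

Longitude subsquare i = 8; +1 → 9 = j.
The latitude characters are unchanged.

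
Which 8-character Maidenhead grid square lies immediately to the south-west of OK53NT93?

OK53nt82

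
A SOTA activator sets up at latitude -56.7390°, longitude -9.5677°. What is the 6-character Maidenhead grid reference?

Offset from 180°W / 90°S: lon 170.4323°, lat 33.2610°.
Field: lon ⌊170.4323/20⌋ = 8 → I; lat ⌊33.2610/10⌋ = 3 → D.
Square: lon ⌊10.4323/2⌋ = 5; lat ⌊3.2610/1⌋ = 3.
Subsquare: lon ⌊0.4323/0.0833333⌋ = 5 → f; lat ⌊0.2610/0.0416667⌋ = 6 → g.

ID53fg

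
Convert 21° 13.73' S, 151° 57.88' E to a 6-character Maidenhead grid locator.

QG58xs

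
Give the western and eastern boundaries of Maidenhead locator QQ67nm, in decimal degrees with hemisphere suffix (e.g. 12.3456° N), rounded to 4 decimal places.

153.0833° E, 153.1667° E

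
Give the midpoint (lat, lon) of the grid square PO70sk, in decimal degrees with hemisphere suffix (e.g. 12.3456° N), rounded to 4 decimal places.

50.4375° N, 135.5417° E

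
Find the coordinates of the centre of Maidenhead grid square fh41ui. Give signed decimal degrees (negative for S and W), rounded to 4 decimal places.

Field F=5, H=7: +5·20° lon, +7·10° lat → SW at lon -80°, lat -20°.
Square 4, 1: +4·2° lon, +1·1° lat → SW at lon -72°, lat -19°.
Subsquare u=20, i=8: +20·0.0833333° lon, +8·0.0416667° lat → SW at lon -70.3333°, lat -18.6667°.
Cell spans 0.0833333° lon × 0.0416667° lat. Centre is SW corner plus half of each.
latitude -18.6458, longitude -70.2917.

-18.6458, -70.2917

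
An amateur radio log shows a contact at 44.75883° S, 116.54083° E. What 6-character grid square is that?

Add 180° to longitude and 90° to latitude: 296.5408, 45.2412.
Field: lon ⌊296.5408/20⌋ = 14 → O; lat ⌊45.2412/10⌋ = 4 → E.
Square: lon ⌊16.5408/2⌋ = 8; lat ⌊5.2412/1⌋ = 5.
Subsquare: lon ⌊0.5408/0.0833333⌋ = 6 → g; lat ⌊0.2412/0.0416667⌋ = 5 → f.

OE85gf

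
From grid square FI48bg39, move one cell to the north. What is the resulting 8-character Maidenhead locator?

FI48bh30

Latitude extended square 9; +1 → 10, wraps to 0, carry into subsquare.
Latitude subsquare g = 6; +1 → 7 = h.
The longitude characters are unchanged.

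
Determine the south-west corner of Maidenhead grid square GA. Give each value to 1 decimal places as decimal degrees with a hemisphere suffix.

90.0° S, 60.0° W

Field G=6, A=0: +6·20° lon, +0·10° lat → SW at lon -60°, lat -90°.
latitude 90.0° S, longitude 60.0° W.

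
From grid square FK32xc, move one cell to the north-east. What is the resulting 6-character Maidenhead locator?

FK42ad

Longitude subsquare x = 23; +1 → 24, wraps to 0 = a, carry into square.
Longitude square 3; +1 → 4.
Latitude subsquare c = 2; +1 → 3 = d.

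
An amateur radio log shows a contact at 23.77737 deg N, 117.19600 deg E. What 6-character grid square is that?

Shift to the Maidenhead origin (180°W, 90°S): lon 297.1960, lat 113.7774.
Field: 297.1960/20 → 14 → O, 113.7774/10 → 11 → L; chars OL.
Square: 17.1960/2 → 8, 3.7774/1 → 3; chars 83.
Subsquare: 1.1960/0.0833333 → 14 → o, 0.7774/0.0416667 → 18 → s; chars os.

OL83os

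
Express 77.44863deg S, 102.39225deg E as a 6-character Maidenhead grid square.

Shift to the Maidenhead origin (180°W, 90°S): lon 282.3922, lat 12.5514.
Field: 282.3922/20 → 14 → O, 12.5514/10 → 1 → B; chars OB.
Square: 2.3922/2 → 1, 2.5514/1 → 2; chars 12.
Subsquare: 0.3922/0.0833333 → 4 → e, 0.5514/0.0416667 → 13 → n; chars en.

OB12en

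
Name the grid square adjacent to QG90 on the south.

QF99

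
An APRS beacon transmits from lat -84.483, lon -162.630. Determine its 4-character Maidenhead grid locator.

AA85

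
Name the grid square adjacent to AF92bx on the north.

AF93ba

Latitude subsquare x = 23; +1 → 24, wraps to 0 = a, carry into square.
Latitude square 2; +1 → 3.
The longitude characters are unchanged.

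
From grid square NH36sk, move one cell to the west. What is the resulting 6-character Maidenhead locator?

NH36rk

Longitude subsquare s = 18; −1 → 17 = r.
The latitude characters are unchanged.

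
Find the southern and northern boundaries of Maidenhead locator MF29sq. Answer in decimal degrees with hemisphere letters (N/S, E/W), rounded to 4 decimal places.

30.3333° S, 30.2917° S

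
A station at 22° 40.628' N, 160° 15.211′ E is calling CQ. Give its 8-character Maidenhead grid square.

RL02dq02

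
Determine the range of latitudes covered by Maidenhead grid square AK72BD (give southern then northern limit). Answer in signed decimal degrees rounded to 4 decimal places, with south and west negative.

Field A=0, K=10: +0·20° lon, +10·10° lat → SW at lon -180°, lat 10°.
Square 7, 2: +7·2° lon, +2·1° lat → SW at lon -166°, lat 12°.
Subsquare b=1, d=3: +1·0.0833333° lon, +3·0.0416667° lat → SW at lon -165.917°, lat 12.125°.
Cell spans 0.0833333° lon × 0.0416667° lat.
south 12.1250, north 12.1667.

12.1250, 12.1667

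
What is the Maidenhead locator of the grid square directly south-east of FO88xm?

FO98al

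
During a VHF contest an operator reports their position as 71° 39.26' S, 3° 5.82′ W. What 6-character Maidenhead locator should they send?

IB88ki

Offset from 180°W / 90°S: lon 176.9030°, lat 18.3457°.
Field: lon ⌊176.9030/20⌋ = 8 → I; lat ⌊18.3457/10⌋ = 1 → B.
Square: lon ⌊16.9030/2⌋ = 8; lat ⌊8.3457/1⌋ = 8.
Subsquare: lon ⌊0.9030/0.0833333⌋ = 10 → k; lat ⌊0.3457/0.0416667⌋ = 8 → i.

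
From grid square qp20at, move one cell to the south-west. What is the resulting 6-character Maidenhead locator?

Longitude subsquare a = 0; −1 → -1, wraps to 23 = x, carry into square.
Longitude square 2; −1 → 1.
Latitude subsquare t = 19; −1 → 18 = s.

QP10xs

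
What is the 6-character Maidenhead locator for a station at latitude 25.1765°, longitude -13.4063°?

IL35he

Offset from 180°W / 90°S: lon 166.5937°, lat 115.1765°.
Field (20°×10°, letters A–R): 166.5937/20 → 8 → I, 115.1765/10 → 11 → L; chars IL.
Square (2°×1°, digits 0–9): 6.5937/2 → 3, 5.1765/1 → 5; chars 35.
Subsquare (5′×2.5′, letters a–x): 0.5937/0.0833333 → 7 → h, 0.1765/0.0416667 → 4 → e; chars he.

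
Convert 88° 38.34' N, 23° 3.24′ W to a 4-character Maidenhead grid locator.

Shift to the Maidenhead origin (180°W, 90°S): lon 156.95, lat 178.64.
Field: lon ⌊156.95/20⌋ = 7 → H; lat ⌊178.64/10⌋ = 17 → R.
Square: lon ⌊16.95/2⌋ = 8; lat ⌊8.64/1⌋ = 8.

HR88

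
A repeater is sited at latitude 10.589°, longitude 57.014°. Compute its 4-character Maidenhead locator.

Shift to the Maidenhead origin (180°W, 90°S): lon 237.01, lat 100.59.
Field: lon ⌊237.01/20⌋ = 11 → L; lat ⌊100.59/10⌋ = 10 → K.
Square: lon ⌊17.01/2⌋ = 8; lat ⌊0.59/1⌋ = 0.

LK80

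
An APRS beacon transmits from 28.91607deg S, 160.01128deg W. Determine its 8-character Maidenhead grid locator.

AG91xc80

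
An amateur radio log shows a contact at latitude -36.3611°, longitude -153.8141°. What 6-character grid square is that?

Shift to the Maidenhead origin (180°W, 90°S): lon 26.1859, lat 53.6389.
Field (20°×10°, letters A–R): lon ⌊26.1859/20⌋ = 1 → B; lat ⌊53.6389/10⌋ = 5 → F.
Square (2°×1°, digits 0–9): lon ⌊6.1859/2⌋ = 3; lat ⌊3.6389/1⌋ = 3.
Subsquare (5′×2.5′, letters a–x): lon ⌊0.1859/0.0833333⌋ = 2 → c; lat ⌊0.6389/0.0416667⌋ = 15 → p.

BF33cp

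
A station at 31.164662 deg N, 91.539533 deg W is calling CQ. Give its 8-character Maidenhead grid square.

EM41fd59

Add 180° to longitude and 90° to latitude: 88.46047, 121.16466.
Field (20°×10°, letters A–R): 88.46047/20 → 4 → E, 121.16466/10 → 12 → M; chars EM.
Square (2°×1°, digits 0–9): 8.46047/2 → 4, 1.16466/1 → 1; chars 41.
Subsquare (5′×2.5′, letters a–x): 0.46047/0.0833333 → 5 → f, 0.16466/0.0416667 → 3 → d; chars fd.
Extended square (30″×15″, digits 0–9): 0.04380/0.00833333 → 5, 0.03966/0.00416667 → 9; chars 59.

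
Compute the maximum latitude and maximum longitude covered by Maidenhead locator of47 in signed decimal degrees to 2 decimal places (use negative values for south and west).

Field O=14, F=5: +14·20° lon, +5·10° lat → SW at lon 100°, lat -40°.
Square 4, 7: +4·2° lon, +7·1° lat → SW at lon 108°, lat -33°.
Cell spans 2° lon × 1° lat. NE corner is SW corner plus one full cell.
latitude -32.00, longitude 110.00.

-32.00, 110.00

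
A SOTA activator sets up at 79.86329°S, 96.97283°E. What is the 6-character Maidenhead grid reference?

Offset from 180°W / 90°S: lon 276.9728°, lat 10.1367°.
Field: lon ⌊276.9728/20⌋ = 13 → N; lat ⌊10.1367/10⌋ = 1 → B.
Square: lon ⌊16.9728/2⌋ = 8; lat ⌊0.1367/1⌋ = 0.
Subsquare: lon ⌊0.9728/0.0833333⌋ = 11 → l; lat ⌊0.1367/0.0416667⌋ = 3 → d.

NB80ld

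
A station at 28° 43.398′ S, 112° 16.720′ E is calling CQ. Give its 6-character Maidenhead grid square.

Offset from 180°W / 90°S: lon 292.2787°, lat 61.2767°.
Field: 292.2787/20 → 14 → O, 61.2767/10 → 6 → G; chars OG.
Square: 12.2787/2 → 6, 1.2767/1 → 1; chars 61.
Subsquare: 0.2787/0.0833333 → 3 → d, 0.2767/0.0416667 → 6 → g; chars dg.

OG61dg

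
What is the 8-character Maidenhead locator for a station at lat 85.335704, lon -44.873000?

GR75ni50

Shift to the Maidenhead origin (180°W, 90°S): lon 135.12700, lat 175.33570.
Field (20°×10°, letters A–R): 135.12700/20 → 6 → G, 175.33570/10 → 17 → R; chars GR.
Square (2°×1°, digits 0–9): 15.12700/2 → 7, 5.33570/1 → 5; chars 75.
Subsquare (5′×2.5′, letters a–x): 1.12700/0.0833333 → 13 → n, 0.33570/0.0416667 → 8 → i; chars ni.
Extended square (30″×15″, digits 0–9): 0.04367/0.00833333 → 5, 0.00237/0.00416667 → 0; chars 50.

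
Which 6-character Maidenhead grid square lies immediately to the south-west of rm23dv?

RM23cu

Longitude subsquare d = 3; −1 → 2 = c.
Latitude subsquare v = 21; −1 → 20 = u.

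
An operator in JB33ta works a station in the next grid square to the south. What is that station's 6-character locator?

JB32tx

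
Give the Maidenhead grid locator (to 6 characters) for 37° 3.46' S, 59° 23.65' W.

GF02hw

Shift to the Maidenhead origin (180°W, 90°S): lon 120.6058, lat 52.9423.
Field (20°×10°, letters A–R): 120.6058/20 → 6 → G, 52.9423/10 → 5 → F; chars GF.
Square (2°×1°, digits 0–9): 0.6058/2 → 0, 2.9423/1 → 2; chars 02.
Subsquare (5′×2.5′, letters a–x): 0.6058/0.0833333 → 7 → h, 0.9423/0.0416667 → 22 → w; chars hw.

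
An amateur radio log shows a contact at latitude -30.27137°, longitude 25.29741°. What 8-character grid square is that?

KF29pr54

Offset from 180°W / 90°S: lon 205.29741°, lat 59.72863°.
Field: lon ⌊205.29741/20⌋ = 10 → K; lat ⌊59.72863/10⌋ = 5 → F.
Square: lon ⌊5.29741/2⌋ = 2; lat ⌊9.72863/1⌋ = 9.
Subsquare: lon ⌊1.29741/0.0833333⌋ = 15 → p; lat ⌊0.72863/0.0416667⌋ = 17 → r.
Extended square: lon ⌊0.04741/0.00833333⌋ = 5; lat ⌊0.02030/0.00416667⌋ = 4.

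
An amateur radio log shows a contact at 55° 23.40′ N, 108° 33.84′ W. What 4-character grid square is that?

DO55

Offset from 180°W / 90°S: lon 71.44°, lat 145.39°.
Field (20°×10°, letters A–R): lon ⌊71.44/20⌋ = 3 → D; lat ⌊145.39/10⌋ = 14 → O.
Square (2°×1°, digits 0–9): lon ⌊11.44/2⌋ = 5; lat ⌊5.39/1⌋ = 5.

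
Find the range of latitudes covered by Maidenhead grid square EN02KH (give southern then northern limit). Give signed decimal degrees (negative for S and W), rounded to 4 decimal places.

Field E=4, N=13: +4·20° lon, +13·10° lat → SW at lon -100°, lat 40°.
Square 0, 2: +0·2° lon, +2·1° lat → SW at lon -100°, lat 42°.
Subsquare k=10, h=7: +10·0.0833333° lon, +7·0.0416667° lat → SW at lon -99.1667°, lat 42.2917°.
Cell spans 0.0833333° lon × 0.0416667° lat.
south 42.2917, north 42.3333.

42.2917, 42.3333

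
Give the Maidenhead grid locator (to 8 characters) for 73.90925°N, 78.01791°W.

FQ03xv78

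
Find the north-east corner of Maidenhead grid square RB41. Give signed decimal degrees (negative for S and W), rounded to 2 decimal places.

-78.00, 170.00

Field R=17, B=1: +17·20° lon, +1·10° lat → SW at lon 160°, lat -80°.
Square 4, 1: +4·2° lon, +1·1° lat → SW at lon 168°, lat -79°.
Cell spans 2° lon × 1° lat. NE corner is SW corner plus one full cell.
latitude -78.00, longitude 170.00.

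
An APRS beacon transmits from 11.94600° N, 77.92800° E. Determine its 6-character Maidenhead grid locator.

Add 180° to longitude and 90° to latitude: 257.9280, 101.9460.
Field: lon ⌊257.9280/20⌋ = 12 → M; lat ⌊101.9460/10⌋ = 10 → K.
Square: lon ⌊17.9280/2⌋ = 8; lat ⌊1.9460/1⌋ = 1.
Subsquare: lon ⌊1.9280/0.0833333⌋ = 23 → x; lat ⌊0.9460/0.0416667⌋ = 22 → w.

MK81xw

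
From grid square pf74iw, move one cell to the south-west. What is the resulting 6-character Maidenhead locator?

Longitude subsquare i = 8; −1 → 7 = h.
Latitude subsquare w = 22; −1 → 21 = v.

PF74hv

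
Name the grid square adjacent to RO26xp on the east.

Longitude subsquare x = 23; +1 → 24, wraps to 0 = a, carry into square.
Longitude square 2; +1 → 3.
The latitude characters are unchanged.

RO36ap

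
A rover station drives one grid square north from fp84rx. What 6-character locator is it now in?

FP85ra

Latitude subsquare x = 23; +1 → 24, wraps to 0 = a, carry into square.
Latitude square 4; +1 → 5.
The longitude characters are unchanged.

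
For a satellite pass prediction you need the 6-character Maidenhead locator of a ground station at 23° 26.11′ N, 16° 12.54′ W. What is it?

Shift to the Maidenhead origin (180°W, 90°S): lon 163.7910, lat 113.4352.
Field: lon ⌊163.7910/20⌋ = 8 → I; lat ⌊113.4352/10⌋ = 11 → L.
Square: lon ⌊3.7910/2⌋ = 1; lat ⌊3.4352/1⌋ = 3.
Subsquare: lon ⌊1.7910/0.0833333⌋ = 21 → v; lat ⌊0.4352/0.0416667⌋ = 10 → k.

IL13vk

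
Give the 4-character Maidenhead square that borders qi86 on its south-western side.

QI75

Longitude square 8; −1 → 7.
Latitude square 6; −1 → 5.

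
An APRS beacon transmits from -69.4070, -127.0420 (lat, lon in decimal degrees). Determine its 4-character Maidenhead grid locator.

Add 180° to longitude and 90° to latitude: 52.96, 20.59.
Field (20°×10°, letters A–R): lon ⌊52.96/20⌋ = 2 → C; lat ⌊20.59/10⌋ = 2 → C.
Square (2°×1°, digits 0–9): lon ⌊12.96/2⌋ = 6; lat ⌊0.59/1⌋ = 0.

CC60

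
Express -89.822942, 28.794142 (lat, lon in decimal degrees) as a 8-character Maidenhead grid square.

KA40je52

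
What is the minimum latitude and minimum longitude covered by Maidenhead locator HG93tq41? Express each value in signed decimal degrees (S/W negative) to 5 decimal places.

Field H=7, G=6: +7·20° lon, +6·10° lat → SW at lon -40°, lat -30°.
Square 9, 3: +9·2° lon, +3·1° lat → SW at lon -22°, lat -27°.
Subsquare t=19, q=16: +19·0.0833333° lon, +16·0.0416667° lat → SW at lon -20.4167°, lat -26.3333°.
Extended square 4, 1: +4·0.00833333° lon, +1·0.00416667° lat → SW at lon -20.3833°, lat -26.3292°.
latitude -26.32917, longitude -20.38333.

-26.32917, -20.38333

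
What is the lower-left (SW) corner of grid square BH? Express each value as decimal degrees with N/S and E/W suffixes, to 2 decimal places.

Field B=1, H=7: +1·20° lon, +7·10° lat → SW at lon -160°, lat -20°.
latitude 20.00° S, longitude 160.00° W.

20.00° S, 160.00° W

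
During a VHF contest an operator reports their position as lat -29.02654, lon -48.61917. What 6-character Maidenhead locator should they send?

Offset from 180°W / 90°S: lon 131.3808°, lat 60.9735°.
Field: lon ⌊131.3808/20⌋ = 6 → G; lat ⌊60.9735/10⌋ = 6 → G.
Square: lon ⌊11.3808/2⌋ = 5; lat ⌊0.9735/1⌋ = 0.
Subsquare: lon ⌊1.3808/0.0833333⌋ = 16 → q; lat ⌊0.9735/0.0416667⌋ = 23 → x.

GG50qx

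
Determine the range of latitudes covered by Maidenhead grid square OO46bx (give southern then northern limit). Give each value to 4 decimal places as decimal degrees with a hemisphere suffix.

56.9583° N, 57.0000° N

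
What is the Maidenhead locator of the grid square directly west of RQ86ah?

RQ76xh

Longitude subsquare a = 0; −1 → -1, wraps to 23 = x, carry into square.
Longitude square 8; −1 → 7.
The latitude characters are unchanged.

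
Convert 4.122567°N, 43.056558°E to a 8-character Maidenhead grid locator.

LJ14mc69

Add 180° to longitude and 90° to latitude: 223.05656, 94.12257.
Field: lon ⌊223.05656/20⌋ = 11 → L; lat ⌊94.12257/10⌋ = 9 → J.
Square: lon ⌊3.05656/2⌋ = 1; lat ⌊4.12257/1⌋ = 4.
Subsquare: lon ⌊1.05656/0.0833333⌋ = 12 → m; lat ⌊0.12257/0.0416667⌋ = 2 → c.
Extended square: lon ⌊0.05656/0.00833333⌋ = 6; lat ⌊0.03923/0.00416667⌋ = 9.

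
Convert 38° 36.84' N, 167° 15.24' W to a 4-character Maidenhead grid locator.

AM68

Offset from 180°W / 90°S: lon 12.75°, lat 128.61°.
Field: lon ⌊12.75/20⌋ = 0 → A; lat ⌊128.61/10⌋ = 12 → M.
Square: lon ⌊12.75/2⌋ = 6; lat ⌊8.61/1⌋ = 8.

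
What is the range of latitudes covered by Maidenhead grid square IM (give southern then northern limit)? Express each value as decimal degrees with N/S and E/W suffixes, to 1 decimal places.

30.0° N, 40.0° N

Field I=8, M=12: +8·20° lon, +12·10° lat → SW at lon -20°, lat 30°.
Cell spans 20° lon × 10° lat.
south 30.0° N, north 40.0° N.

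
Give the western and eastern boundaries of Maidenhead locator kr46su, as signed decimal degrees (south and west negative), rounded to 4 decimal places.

Field K=10, R=17: +10·20° lon, +17·10° lat → SW at lon 20°, lat 80°.
Square 4, 6: +4·2° lon, +6·1° lat → SW at lon 28°, lat 86°.
Subsquare s=18, u=20: +18·0.0833333° lon, +20·0.0416667° lat → SW at lon 29.5°, lat 86.8333°.
Cell spans 0.0833333° lon × 0.0416667° lat.
west 29.5000, east 29.5833.

29.5000, 29.5833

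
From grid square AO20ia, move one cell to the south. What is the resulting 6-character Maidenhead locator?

Latitude subsquare a = 0; −1 → -1, wraps to 23 = x, carry into square.
Latitude square 0; −1 → -1, wraps to 9, carry into field.
Latitude field O = 14; −1 → 13 = N.
The longitude characters are unchanged.

AN29ix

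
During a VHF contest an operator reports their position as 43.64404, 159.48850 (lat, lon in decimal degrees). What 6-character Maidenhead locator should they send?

QN93rp

Shift to the Maidenhead origin (180°W, 90°S): lon 339.4885, lat 133.6440.
Field (20°×10°, letters A–R): lon ⌊339.4885/20⌋ = 16 → Q; lat ⌊133.6440/10⌋ = 13 → N.
Square (2°×1°, digits 0–9): lon ⌊19.4885/2⌋ = 9; lat ⌊3.6440/1⌋ = 3.
Subsquare (5′×2.5′, letters a–x): lon ⌊1.4885/0.0833333⌋ = 17 → r; lat ⌊0.6440/0.0416667⌋ = 15 → p.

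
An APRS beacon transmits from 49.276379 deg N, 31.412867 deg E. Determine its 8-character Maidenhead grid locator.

Add 180° to longitude and 90° to latitude: 211.41287, 139.27638.
Field: 211.41287/20 → 10 → K, 139.27638/10 → 13 → N; chars KN.
Square: 11.41287/2 → 5, 9.27638/1 → 9; chars 59.
Subsquare: 1.41287/0.0833333 → 16 → q, 0.27638/0.0416667 → 6 → g; chars qg.
Extended square: 0.07953/0.00833333 → 9, 0.02638/0.00416667 → 6; chars 96.

KN59qg96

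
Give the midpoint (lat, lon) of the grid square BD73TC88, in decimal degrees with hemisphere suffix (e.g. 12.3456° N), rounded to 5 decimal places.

Field B=1, D=3: +1·20° lon, +3·10° lat → SW at lon -160°, lat -60°.
Square 7, 3: +7·2° lon, +3·1° lat → SW at lon -146°, lat -57°.
Subsquare t=19, c=2: +19·0.0833333° lon, +2·0.0416667° lat → SW at lon -144.417°, lat -56.9167°.
Extended square 8, 8: +8·0.00833333° lon, +8·0.00416667° lat → SW at lon -144.35°, lat -56.8833°.
Cell spans 0.00833333° lon × 0.00416667° lat. Centre is SW corner plus half of each.
latitude 56.88125° S, longitude 144.34583° W.

56.88125° S, 144.34583° W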